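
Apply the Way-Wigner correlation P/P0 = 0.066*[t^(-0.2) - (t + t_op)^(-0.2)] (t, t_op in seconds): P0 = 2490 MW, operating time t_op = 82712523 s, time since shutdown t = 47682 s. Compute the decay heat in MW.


P/P0 = 0.066 * [t^(-0.2) - (t + t_op)^(-0.2)]
P/P0 = 0.066 * [47682^(-0.2) - (47682 + 82712523)^(-0.2)]
P/P0 = 0.066 * [0.1159656 - 0.02608769] = 0.005931942
P = 2490 * 0.005931942 = 14.771 MW

14.771


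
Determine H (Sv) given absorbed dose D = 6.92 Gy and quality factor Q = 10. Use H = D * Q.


H = D * Q
H = 6.92 * 10
H = 69.200 Sv

69.200


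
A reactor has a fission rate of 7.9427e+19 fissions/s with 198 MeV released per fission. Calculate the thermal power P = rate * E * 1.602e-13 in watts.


P = fission_rate * E_MeV * 1.602e-13
P = 7.9427e+19 * 198 * 1.602e-13
P = 2.5194e+09 W

2.5194e+09


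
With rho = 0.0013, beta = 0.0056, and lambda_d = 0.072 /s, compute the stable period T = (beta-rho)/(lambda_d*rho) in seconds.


T = (beta - rho) / (lambda_d * rho)
T = (0.0056 - 0.0013) / (0.072 * 0.0013)
T = 45.940 s

45.940


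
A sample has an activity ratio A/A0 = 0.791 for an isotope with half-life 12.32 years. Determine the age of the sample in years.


lambda = ln(2) / t_half = ln(2) / 12.32 = 0.05626195 /yr
t = -ln(A/A0) / lambda
t = -ln(0.791) / 0.05626195
t = 4.1672 yr

4.1672


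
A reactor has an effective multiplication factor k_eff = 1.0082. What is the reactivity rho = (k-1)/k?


rho = (k_eff - 1) / k_eff
rho = (1.0082 - 1) / 1.0082
rho = 0.0081333

0.0081333


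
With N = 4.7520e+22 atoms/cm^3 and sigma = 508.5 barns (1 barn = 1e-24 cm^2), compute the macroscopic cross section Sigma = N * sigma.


Sigma = N * sigma_barns * 1e-24
Sigma = 4.7520e+22 * 508.5 * 1e-24
Sigma = 24.164 /cm

24.164


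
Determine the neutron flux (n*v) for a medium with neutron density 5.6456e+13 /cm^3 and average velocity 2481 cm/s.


phi = n * v
phi = 5.6456e+13 * 2481
phi = 1.4007e+17 /cm^2/s

1.4007e+17


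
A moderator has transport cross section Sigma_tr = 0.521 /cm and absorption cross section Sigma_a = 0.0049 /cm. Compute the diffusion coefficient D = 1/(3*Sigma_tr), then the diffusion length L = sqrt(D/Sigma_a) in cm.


D = 1 / (3 * Sigma_tr) = 1 / (3 * 0.521) = 0.6397953 cm
L = sqrt(D / Sigma_a)
L = sqrt(0.6397953 / 0.0049)
L = 11.427 cm

11.427


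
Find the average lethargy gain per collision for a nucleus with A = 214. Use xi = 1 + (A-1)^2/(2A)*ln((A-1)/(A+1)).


xi = 1 + (A-1)^2/(2A) * ln((A-1)/(A+1))
xi = 1 + (214-1)^2/(2*214) * ln((214-1)/(214 +1))
xi = 0.0093167

0.0093167


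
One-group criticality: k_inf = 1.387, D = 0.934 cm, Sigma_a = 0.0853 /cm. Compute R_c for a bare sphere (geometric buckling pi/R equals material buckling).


L^2 = D / Sigma_a = 0.934 / 0.0853 = 10.94959 cm^2
B_m^2 = (k_inf - 1) / L^2 = (1.387 - 1) / 10.94959 = 0.03534379 /cm^2
For a bare sphere: B_g = pi/R, so R_c = pi / sqrt(B_m^2)
R_c = pi / sqrt(0.03534379) = 16.711 cm

16.711


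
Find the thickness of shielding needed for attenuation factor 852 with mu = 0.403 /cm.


x = ln(factor) / mu
x = ln(852) / 0.403
x = 16.743 cm

16.743


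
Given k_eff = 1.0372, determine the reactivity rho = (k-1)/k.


rho = (k_eff - 1) / k_eff
rho = (1.0372 - 1) / 1.0372
rho = 0.035866

0.035866


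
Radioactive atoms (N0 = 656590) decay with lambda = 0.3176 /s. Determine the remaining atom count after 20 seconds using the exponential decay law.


N = N0 * exp(-lambda * t)
N = 656590 * exp(-0.3176 * 20)
N = 1144.6

1144.6


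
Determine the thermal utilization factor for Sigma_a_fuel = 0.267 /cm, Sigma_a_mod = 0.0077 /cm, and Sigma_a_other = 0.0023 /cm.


f = Sigma_a_fuel / (Sigma_a_fuel + Sigma_a_mod + Sigma_a_other)
f = 0.267 / (0.267 + 0.0077 + 0.0023)
f = 0.96390

0.96390


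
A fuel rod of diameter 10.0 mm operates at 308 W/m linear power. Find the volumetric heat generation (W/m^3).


r = D / 2 / 1000 = 10.0 / 2 / 1000 = 0.005 m
q''' = q' / (pi * r^2)
q''' = 308 / (pi * 0.005^2)
q''' = 3.9216e+06 W/m^3

3.9216e+06


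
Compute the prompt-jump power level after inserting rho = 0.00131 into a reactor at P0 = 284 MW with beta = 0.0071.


P1/P0 = beta / (beta - rho)
P1/P0 = 0.0071 / (0.0071 - 0.00131) = 1.226252
P1 = 284 * 1.226252 = 348.26 MW

348.26


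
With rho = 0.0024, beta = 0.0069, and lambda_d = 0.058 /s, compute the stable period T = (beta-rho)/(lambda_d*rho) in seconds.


T = (beta - rho) / (lambda_d * rho)
T = (0.0069 - 0.0024) / (0.058 * 0.0024)
T = 32.328 s

32.328


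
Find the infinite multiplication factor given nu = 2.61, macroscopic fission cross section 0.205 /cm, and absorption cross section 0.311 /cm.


k_inf = nu * Sigma_f / Sigma_a
k_inf = 2.61 * 0.205 / 0.311
k_inf = 1.7204

1.7204


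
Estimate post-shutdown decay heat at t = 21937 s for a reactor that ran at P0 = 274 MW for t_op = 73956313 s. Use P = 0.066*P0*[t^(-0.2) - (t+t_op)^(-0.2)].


P/P0 = 0.066 * [t^(-0.2) - (t + t_op)^(-0.2)]
P/P0 = 0.066 * [21937^(-0.2) - (21937 + 73956313)^(-0.2)]
P/P0 = 0.066 * [0.1354455 - 0.02667959] = 0.007178550
P = 274 * 0.007178550 = 1.9669 MW

1.9669


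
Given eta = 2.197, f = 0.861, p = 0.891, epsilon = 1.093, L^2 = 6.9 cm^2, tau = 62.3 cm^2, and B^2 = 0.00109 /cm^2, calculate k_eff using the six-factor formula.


k_inf = eta*f*p*eps = 2.197*0.861*0.891*1.093 = 1.842176
P_TNL = 1/(1 + L^2*B^2) = 1/(1 + 6.9*0.00109) = 0.9925351
P_FNL = exp(-B^2*tau) = exp(-0.00109*62.3) = 0.9343474
k_eff = k_inf * P_TNL * P_FNL = 1.842176 * 0.9925351 * 0.9343474
k_eff = 1.7084

1.7084


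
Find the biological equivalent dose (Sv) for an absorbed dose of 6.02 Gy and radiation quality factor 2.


H = D * Q
H = 6.02 * 2
H = 12.040 Sv

12.040


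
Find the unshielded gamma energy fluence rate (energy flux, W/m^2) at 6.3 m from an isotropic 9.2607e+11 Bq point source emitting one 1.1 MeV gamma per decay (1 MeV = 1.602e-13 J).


psi = A * E * 1.602e-13 / (4*pi*r^2)
psi = 9.2607e+11 * 1.1 * 1.602e-13 / (4*pi*6.3^2)
psi = 3.2720e-04 W/m^2

3.2720e-04


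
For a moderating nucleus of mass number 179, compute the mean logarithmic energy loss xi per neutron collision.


xi = 1 + (A-1)^2/(2A) * ln((A-1)/(A+1))
xi = 1 + (179-1)^2/(2*179) * ln((179-1)/(179 +1))
xi = 0.011132

0.011132


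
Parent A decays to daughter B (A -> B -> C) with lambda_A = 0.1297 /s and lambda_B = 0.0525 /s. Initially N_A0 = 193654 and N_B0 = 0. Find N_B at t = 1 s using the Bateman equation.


N_B(t) = lambda_A * N_A0 / (lambda_B - lambda_A) * [exp(-lambda_A*t) - exp(-lambda_B*t)]
exp(-0.1297*1) = 0.8783589; exp(-0.0525*1) = 0.9488543
N_B = 0.1297 * 193654 / (0.0525 - 0.1297) * (0.8783589 - 0.9488543)
N_B = 22936

22936


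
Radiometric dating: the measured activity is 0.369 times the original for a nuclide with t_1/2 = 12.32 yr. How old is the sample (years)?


lambda = ln(2) / t_half = ln(2) / 12.32 = 0.05626195 /yr
t = -ln(A/A0) / lambda
t = -ln(0.369) / 0.05626195
t = 17.720 yr

17.720


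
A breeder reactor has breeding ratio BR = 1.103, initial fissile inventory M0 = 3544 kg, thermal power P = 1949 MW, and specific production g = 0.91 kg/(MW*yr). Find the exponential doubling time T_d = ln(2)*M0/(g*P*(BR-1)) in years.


Breeding gain G = BR - 1 = 1.103 - 1 = 0.103
Fissile production rate = g * P * G = 0.91 * 1949 * 0.103 = 182.67977 kg/yr
T_d = ln(2) * M0 / (g * P * G)
T_d = ln(2) * 3544 / 182.67977 = 13.447 yr

13.447


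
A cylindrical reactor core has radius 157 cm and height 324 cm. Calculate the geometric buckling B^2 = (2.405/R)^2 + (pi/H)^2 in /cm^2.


B^2 = (2.405/R)^2 + (pi/H)^2
B^2 = (2.405/157)^2 + (pi/324)^2
B^2 = 3.2867e-04 /cm^2

3.2867e-04


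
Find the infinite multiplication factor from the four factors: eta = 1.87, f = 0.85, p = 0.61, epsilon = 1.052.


k_inf = eta * f * p * epsilon
k_inf = 1.87 * 0.85 * 0.61 * 1.052
k_inf = 1.0200

1.0200


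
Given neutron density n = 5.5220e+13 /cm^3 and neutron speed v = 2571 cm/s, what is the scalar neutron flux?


phi = n * v
phi = 5.5220e+13 * 2571
phi = 1.4197e+17 /cm^2/s

1.4197e+17


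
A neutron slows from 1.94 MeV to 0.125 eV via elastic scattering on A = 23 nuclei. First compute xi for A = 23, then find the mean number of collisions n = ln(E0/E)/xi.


xi = 1 + (A-1)^2/(2A)*ln((A-1)/(A+1)) = 0.08448899 (for A = 23)
n = ln(E0/E) / xi
n = ln(1.94e6 / 0.125) / 0.08448899
n = ln(1.552000e+07) / 0.08448899 = 195.97

195.97


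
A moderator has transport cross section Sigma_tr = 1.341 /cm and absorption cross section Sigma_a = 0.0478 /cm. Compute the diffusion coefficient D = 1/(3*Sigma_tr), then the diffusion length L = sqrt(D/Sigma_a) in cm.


D = 1 / (3 * Sigma_tr) = 1 / (3 * 1.341) = 0.2485707 cm
L = sqrt(D / Sigma_a)
L = sqrt(0.2485707 / 0.0478)
L = 2.2804 cm

2.2804


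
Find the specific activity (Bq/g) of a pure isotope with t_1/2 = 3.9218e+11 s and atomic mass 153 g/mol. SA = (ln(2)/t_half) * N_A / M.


lambda = ln(2) / t_half = ln(2) / 3.9218e+11 = 1.767421e-12 /s
SA = lambda * N_A / M
SA = 1.767421e-12 * 6.022e23 / 153
SA = 6.9565e+09 Bq/g

6.9565e+09


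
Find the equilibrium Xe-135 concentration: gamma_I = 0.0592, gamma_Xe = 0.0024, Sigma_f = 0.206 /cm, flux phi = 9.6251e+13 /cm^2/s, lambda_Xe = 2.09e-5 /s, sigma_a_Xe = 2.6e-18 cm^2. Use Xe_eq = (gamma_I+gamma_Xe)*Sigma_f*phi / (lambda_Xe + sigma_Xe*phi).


Xe_eq = (gamma_I + gamma_Xe) * Sigma_f * phi / (lambda_Xe + sigma_Xe * phi)
Numerator = (0.0592 + 0.0024) * 0.206 * 9.6251e+13 = 1.221387e+12
Denominator = 2.09e-5 + 2.6e-18 * 9.6251e+13 = 2.711526e-04
Xe_eq = 1.221387e+12 / 2.711526e-04 = 4.5044e+15 /cm^3

4.5044e+15


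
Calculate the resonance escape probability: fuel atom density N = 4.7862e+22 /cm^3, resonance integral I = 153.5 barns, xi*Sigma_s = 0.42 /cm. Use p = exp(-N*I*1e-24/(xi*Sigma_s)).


p = exp(-N * I * 1e-24 / (xi*Sigma_s))
p = exp(-4.7862e+22 * 153.5 * 1e-24 / 0.42)
p = 2.5301e-08

2.5301e-08


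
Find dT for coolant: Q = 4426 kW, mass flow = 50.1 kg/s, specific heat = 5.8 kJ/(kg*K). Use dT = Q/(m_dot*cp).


dT = Q / (m_dot * cp)
dT = 4426 / (50.1 * 5.8)
dT = 15.232 C

15.232


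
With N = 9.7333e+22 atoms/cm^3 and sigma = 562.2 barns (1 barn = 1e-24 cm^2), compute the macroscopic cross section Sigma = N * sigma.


Sigma = N * sigma_barns * 1e-24
Sigma = 9.7333e+22 * 562.2 * 1e-24
Sigma = 54.721 /cm

54.721


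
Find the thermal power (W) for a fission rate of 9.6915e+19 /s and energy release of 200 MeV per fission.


P = fission_rate * E_MeV * 1.602e-13
P = 9.6915e+19 * 200 * 1.602e-13
P = 3.1052e+09 W

3.1052e+09


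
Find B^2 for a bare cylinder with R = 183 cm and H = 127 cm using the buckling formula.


B^2 = (2.405/R)^2 + (pi/H)^2
B^2 = (2.405/183)^2 + (pi/127)^2
B^2 = 7.8463e-04 /cm^2

7.8463e-04


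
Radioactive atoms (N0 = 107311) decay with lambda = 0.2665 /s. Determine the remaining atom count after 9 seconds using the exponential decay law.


N = N0 * exp(-lambda * t)
N = 107311 * exp(-0.2665 * 9)
N = 9749.6

9749.6


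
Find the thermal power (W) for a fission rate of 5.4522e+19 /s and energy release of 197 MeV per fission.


P = fission_rate * E_MeV * 1.602e-13
P = 5.4522e+19 * 197 * 1.602e-13
P = 1.7207e+09 W

1.7207e+09


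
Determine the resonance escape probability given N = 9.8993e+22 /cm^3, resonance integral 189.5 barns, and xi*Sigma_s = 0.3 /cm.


p = exp(-N * I * 1e-24 / (xi*Sigma_s))
p = exp(-9.8993e+22 * 189.5 * 1e-24 / 0.3)
p = 6.9713e-28

6.9713e-28


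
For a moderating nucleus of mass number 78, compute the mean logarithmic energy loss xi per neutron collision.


xi = 1 + (A-1)^2/(2A) * ln((A-1)/(A+1))
xi = 1 + (78-1)^2/(2*78) * ln((78-1)/(78 +1))
xi = 0.025423

0.025423


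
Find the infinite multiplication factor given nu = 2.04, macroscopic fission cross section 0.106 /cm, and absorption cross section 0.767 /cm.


k_inf = nu * Sigma_f / Sigma_a
k_inf = 2.04 * 0.106 / 0.767
k_inf = 0.28193

0.28193


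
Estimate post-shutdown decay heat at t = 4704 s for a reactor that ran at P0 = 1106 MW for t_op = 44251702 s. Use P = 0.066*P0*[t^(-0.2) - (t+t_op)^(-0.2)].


P/P0 = 0.066 * [t^(-0.2) - (t + t_op)^(-0.2)]
P/P0 = 0.066 * [4704^(-0.2) - (4704 + 44251702)^(-0.2)]
P/P0 = 0.066 * [0.1842920 - 0.02956683] = 0.01021186
P = 1106 * 0.01021186 = 11.294 MW

11.294


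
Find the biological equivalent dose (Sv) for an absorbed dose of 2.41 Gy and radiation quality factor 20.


H = D * Q
H = 2.41 * 20
H = 48.200 Sv

48.200


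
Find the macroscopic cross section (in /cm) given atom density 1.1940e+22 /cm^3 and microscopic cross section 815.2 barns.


Sigma = N * sigma_barns * 1e-24
Sigma = 1.1940e+22 * 815.2 * 1e-24
Sigma = 9.7335 /cm

9.7335


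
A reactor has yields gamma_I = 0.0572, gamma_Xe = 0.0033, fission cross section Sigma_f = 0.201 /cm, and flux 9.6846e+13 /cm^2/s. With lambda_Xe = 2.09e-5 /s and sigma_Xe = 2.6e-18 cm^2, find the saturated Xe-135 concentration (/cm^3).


Xe_eq = (gamma_I + gamma_Xe) * Sigma_f * phi / (lambda_Xe + sigma_Xe * phi)
Numerator = (0.0572 + 0.0033) * 0.201 * 9.6846e+13 = 1.177696e+12
Denominator = 2.09e-5 + 2.6e-18 * 9.6846e+13 = 2.726996e-04
Xe_eq = 1.177696e+12 / 2.726996e-04 = 4.3187e+15 /cm^3

4.3187e+15


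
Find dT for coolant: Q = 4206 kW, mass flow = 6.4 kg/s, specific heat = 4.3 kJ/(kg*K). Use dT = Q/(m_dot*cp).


dT = Q / (m_dot * cp)
dT = 4206 / (6.4 * 4.3)
dT = 152.83 C

152.83


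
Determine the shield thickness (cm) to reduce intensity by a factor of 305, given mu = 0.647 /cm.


x = ln(factor) / mu
x = ln(305) / 0.647
x = 8.8413 cm

8.8413


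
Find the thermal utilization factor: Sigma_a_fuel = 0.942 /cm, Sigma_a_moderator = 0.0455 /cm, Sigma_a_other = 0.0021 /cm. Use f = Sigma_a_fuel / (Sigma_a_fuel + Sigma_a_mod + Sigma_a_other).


f = Sigma_a_fuel / (Sigma_a_fuel + Sigma_a_mod + Sigma_a_other)
f = 0.942 / (0.942 + 0.0455 + 0.0021)
f = 0.95190

0.95190


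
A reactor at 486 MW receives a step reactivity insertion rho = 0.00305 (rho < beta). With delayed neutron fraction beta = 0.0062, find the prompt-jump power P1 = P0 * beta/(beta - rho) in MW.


P1/P0 = beta / (beta - rho)
P1/P0 = 0.0062 / (0.0062 - 0.00305) = 1.968254
P1 = 486 * 1.968254 = 956.57 MW

956.57


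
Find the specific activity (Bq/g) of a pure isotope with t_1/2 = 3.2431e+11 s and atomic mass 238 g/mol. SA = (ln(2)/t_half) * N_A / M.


lambda = ln(2) / t_half = ln(2) / 3.2431e+11 = 2.137298e-12 /s
SA = lambda * N_A / M
SA = 2.137298e-12 * 6.022e23 / 238
SA = 5.4079e+09 Bq/g

5.4079e+09


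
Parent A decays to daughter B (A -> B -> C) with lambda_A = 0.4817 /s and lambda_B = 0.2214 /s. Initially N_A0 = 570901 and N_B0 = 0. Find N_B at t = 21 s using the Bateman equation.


N_B(t) = lambda_A * N_A0 / (lambda_B - lambda_A) * [exp(-lambda_A*t) - exp(-lambda_B*t)]
exp(-0.4817*21) = 4.043964e-05; exp(-0.2214*21) = 0.009567341
N_B = 0.4817 * 570901 / (0.2214 - 0.4817) * (4.043964e-05 - 0.009567341)
N_B = 10065

10065


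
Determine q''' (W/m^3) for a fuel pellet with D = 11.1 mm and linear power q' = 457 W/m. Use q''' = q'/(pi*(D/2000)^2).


r = D / 2 / 1000 = 11.1 / 2 / 1000 = 0.00555 m
q''' = q' / (pi * r^2)
q''' = 457 / (pi * 0.00555^2)
q''' = 4.7226e+06 W/m^3

4.7226e+06


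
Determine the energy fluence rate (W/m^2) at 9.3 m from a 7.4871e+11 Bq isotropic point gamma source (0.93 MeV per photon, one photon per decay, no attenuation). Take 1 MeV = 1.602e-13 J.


psi = A * E * 1.602e-13 / (4*pi*r^2)
psi = 7.4871e+11 * 0.93 * 1.602e-13 / (4*pi*9.3^2)
psi = 1.0263e-04 W/m^2

1.0263e-04


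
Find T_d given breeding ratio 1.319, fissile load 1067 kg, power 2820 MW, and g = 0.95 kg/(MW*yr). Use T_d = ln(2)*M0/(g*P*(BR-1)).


Breeding gain G = BR - 1 = 1.319 - 1 = 0.319
Fissile production rate = g * P * G = 0.95 * 2820 * 0.319 = 854.601 kg/yr
T_d = ln(2) * M0 / (g * P * G)
T_d = ln(2) * 1067 / 854.601 = 0.86542 yr

0.86542


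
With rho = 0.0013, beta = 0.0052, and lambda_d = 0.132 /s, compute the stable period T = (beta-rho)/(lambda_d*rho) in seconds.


T = (beta - rho) / (lambda_d * rho)
T = (0.0052 - 0.0013) / (0.132 * 0.0013)
T = 22.727 s

22.727


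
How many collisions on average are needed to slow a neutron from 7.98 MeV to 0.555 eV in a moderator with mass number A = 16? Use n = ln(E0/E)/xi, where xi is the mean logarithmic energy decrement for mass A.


xi = 1 + (A-1)^2/(2A)*ln((A-1)/(A+1)) = 0.1199467 (for A = 16)
n = ln(E0/E) / xi
n = ln(7.98e6 / 0.555) / 0.1199467
n = ln(1.437838e+07) / 0.1199467 = 137.40

137.40


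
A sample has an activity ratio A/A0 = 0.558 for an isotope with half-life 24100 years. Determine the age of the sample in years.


lambda = ln(2) / t_half = ln(2) / 24100 = 2.876129e-05 /yr
t = -ln(A/A0) / lambda
t = -ln(0.558) / 2.876129e-05
t = 20284 yr

20284


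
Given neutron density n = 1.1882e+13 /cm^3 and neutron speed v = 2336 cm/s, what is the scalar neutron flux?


phi = n * v
phi = 1.1882e+13 * 2336
phi = 2.7756e+16 /cm^2/s

2.7756e+16


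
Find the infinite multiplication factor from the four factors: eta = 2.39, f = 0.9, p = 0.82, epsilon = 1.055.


k_inf = eta * f * p * epsilon
k_inf = 2.39 * 0.9 * 0.82 * 1.055
k_inf = 1.8608

1.8608


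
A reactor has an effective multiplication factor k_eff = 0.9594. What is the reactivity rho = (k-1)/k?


rho = (k_eff - 1) / k_eff
rho = (0.9594 - 1) / 0.9594
rho = -0.042318

-0.042318


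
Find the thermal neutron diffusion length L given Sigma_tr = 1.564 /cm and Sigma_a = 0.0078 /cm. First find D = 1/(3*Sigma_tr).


D = 1 / (3 * Sigma_tr) = 1 / (3 * 1.564) = 0.2131287 cm
L = sqrt(D / Sigma_a)
L = sqrt(0.2131287 / 0.0078)
L = 5.2273 cm

5.2273


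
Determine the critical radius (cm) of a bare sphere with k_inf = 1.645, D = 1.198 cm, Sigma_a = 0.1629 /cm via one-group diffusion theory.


L^2 = D / Sigma_a = 1.198 / 0.1629 = 7.354205 cm^2
B_m^2 = (k_inf - 1) / L^2 = (1.645 - 1) / 7.354205 = 0.08770493 /cm^2
For a bare sphere: B_g = pi/R, so R_c = pi / sqrt(B_m^2)
R_c = pi / sqrt(0.08770493) = 10.608 cm

10.608


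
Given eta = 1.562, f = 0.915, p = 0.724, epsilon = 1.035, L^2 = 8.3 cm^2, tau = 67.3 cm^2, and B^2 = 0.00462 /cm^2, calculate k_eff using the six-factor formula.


k_inf = eta*f*p*eps = 1.562*0.915*0.724*1.035 = 1.070979
P_TNL = 1/(1 + L^2*B^2) = 1/(1 + 8.3*0.00462) = 0.9630701
P_FNL = exp(-B^2*tau) = exp(-0.00462*67.3) = 0.7327681
k_eff = k_inf * P_TNL * P_FNL = 1.070979 * 0.9630701 * 0.7327681
k_eff = 0.75580

0.75580


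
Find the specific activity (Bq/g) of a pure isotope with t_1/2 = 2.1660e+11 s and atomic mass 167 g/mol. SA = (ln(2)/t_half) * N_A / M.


lambda = ln(2) / t_half = ln(2) / 2.1660e+11 = 3.200125e-12 /s
SA = lambda * N_A / M
SA = 3.200125e-12 * 6.022e23 / 167
SA = 1.1540e+10 Bq/g

1.1540e+10


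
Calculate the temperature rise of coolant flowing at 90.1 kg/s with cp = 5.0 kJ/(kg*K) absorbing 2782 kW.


dT = Q / (m_dot * cp)
dT = 2782 / (90.1 * 5.0)
dT = 6.1754 C

6.1754


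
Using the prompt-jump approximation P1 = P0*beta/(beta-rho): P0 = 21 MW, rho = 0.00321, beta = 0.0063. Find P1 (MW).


P1/P0 = beta / (beta - rho)
P1/P0 = 0.0063 / (0.0063 - 0.00321) = 2.038835
P1 = 21 * 2.038835 = 42.816 MW

42.816


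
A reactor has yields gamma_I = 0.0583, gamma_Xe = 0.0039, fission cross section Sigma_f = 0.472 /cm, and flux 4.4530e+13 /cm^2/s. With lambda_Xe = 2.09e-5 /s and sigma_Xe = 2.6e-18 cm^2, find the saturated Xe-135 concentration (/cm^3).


Xe_eq = (gamma_I + gamma_Xe) * Sigma_f * phi / (lambda_Xe + sigma_Xe * phi)
Numerator = (0.0583 + 0.0039) * 0.472 * 4.4530e+13 = 1.307330e+12
Denominator = 2.09e-5 + 2.6e-18 * 4.4530e+13 = 1.366780e-04
Xe_eq = 1.307330e+12 / 1.366780e-04 = 9.5650e+15 /cm^3

9.5650e+15


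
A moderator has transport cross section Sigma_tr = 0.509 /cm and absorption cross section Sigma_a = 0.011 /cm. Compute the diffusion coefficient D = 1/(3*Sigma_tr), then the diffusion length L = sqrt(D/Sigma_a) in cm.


D = 1 / (3 * Sigma_tr) = 1 / (3 * 0.509) = 0.6548788 cm
L = sqrt(D / Sigma_a)
L = sqrt(0.6548788 / 0.011)
L = 7.7159 cm

7.7159


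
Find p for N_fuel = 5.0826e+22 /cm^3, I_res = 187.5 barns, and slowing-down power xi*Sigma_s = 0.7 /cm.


p = exp(-N * I * 1e-24 / (xi*Sigma_s))
p = exp(-5.0826e+22 * 187.5 * 1e-24 / 0.7)
p = 1.2231e-06

1.2231e-06


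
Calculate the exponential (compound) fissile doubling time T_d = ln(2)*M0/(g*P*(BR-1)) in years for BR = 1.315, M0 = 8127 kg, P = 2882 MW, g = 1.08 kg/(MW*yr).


Breeding gain G = BR - 1 = 1.315 - 1 = 0.315
Fissile production rate = g * P * G = 1.08 * 2882 * 0.315 = 980.4564 kg/yr
T_d = ln(2) * M0 / (g * P * G)
T_d = ln(2) * 8127 / 980.4564 = 5.7455 yr

5.7455


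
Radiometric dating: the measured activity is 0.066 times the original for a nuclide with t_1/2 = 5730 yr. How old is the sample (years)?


lambda = ln(2) / t_half = ln(2) / 5730 = 1.209681e-04 /yr
t = -ln(A/A0) / lambda
t = -ln(0.066) / 1.209681e-04
t = 22470 yr

22470


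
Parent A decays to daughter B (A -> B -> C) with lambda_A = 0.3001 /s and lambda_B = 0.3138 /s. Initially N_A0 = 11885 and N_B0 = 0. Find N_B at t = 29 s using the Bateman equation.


N_B(t) = lambda_A * N_A0 / (lambda_B - lambda_A) * [exp(-lambda_A*t) - exp(-lambda_B*t)]
exp(-0.3001*29) = 1.661034e-04; exp(-0.3138*29) = 1.116435e-04
N_B = 0.3001 * 11885 / (0.3138 - 0.3001) * (1.661034e-04 - 1.116435e-04)
N_B = 14.178

14.178


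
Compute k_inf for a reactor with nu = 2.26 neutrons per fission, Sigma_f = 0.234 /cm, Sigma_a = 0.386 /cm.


k_inf = nu * Sigma_f / Sigma_a
k_inf = 2.26 * 0.234 / 0.386
k_inf = 1.3701

1.3701


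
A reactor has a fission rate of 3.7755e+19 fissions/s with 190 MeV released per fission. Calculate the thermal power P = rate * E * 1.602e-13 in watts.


P = fission_rate * E_MeV * 1.602e-13
P = 3.7755e+19 * 190 * 1.602e-13
P = 1.1492e+09 W

1.1492e+09


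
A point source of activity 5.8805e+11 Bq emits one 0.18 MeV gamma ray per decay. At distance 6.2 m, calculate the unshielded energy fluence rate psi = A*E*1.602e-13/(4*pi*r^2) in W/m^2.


psi = A * E * 1.602e-13 / (4*pi*r^2)
psi = 5.8805e+11 * 0.18 * 1.602e-13 / (4*pi*6.2^2)
psi = 3.5104e-05 W/m^2

3.5104e-05


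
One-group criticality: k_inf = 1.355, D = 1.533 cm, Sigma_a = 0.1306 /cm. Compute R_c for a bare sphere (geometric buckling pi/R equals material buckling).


L^2 = D / Sigma_a = 1.533 / 0.1306 = 11.73813 cm^2
B_m^2 = (k_inf - 1) / L^2 = (1.355 - 1) / 11.73813 = 0.03024332 /cm^2
For a bare sphere: B_g = pi/R, so R_c = pi / sqrt(B_m^2)
R_c = pi / sqrt(0.03024332) = 18.065 cm

18.065


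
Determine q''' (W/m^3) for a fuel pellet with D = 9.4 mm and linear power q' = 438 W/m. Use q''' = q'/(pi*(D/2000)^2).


r = D / 2 / 1000 = 9.4 / 2 / 1000 = 0.0047 m
q''' = q' / (pi * r^2)
q''' = 438 / (pi * 0.0047^2)
q''' = 6.3114e+06 W/m^3

6.3114e+06


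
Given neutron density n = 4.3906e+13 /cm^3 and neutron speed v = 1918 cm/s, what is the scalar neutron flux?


phi = n * v
phi = 4.3906e+13 * 1918
phi = 8.4212e+16 /cm^2/s

8.4212e+16


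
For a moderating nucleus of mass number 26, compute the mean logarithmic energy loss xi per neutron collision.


xi = 1 + (A-1)^2/(2A) * ln((A-1)/(A+1))
xi = 1 + (26-1)^2/(2*26) * ln((26-1)/(26 +1))
xi = 0.074987

0.074987


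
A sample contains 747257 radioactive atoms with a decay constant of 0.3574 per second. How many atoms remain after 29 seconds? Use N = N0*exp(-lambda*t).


N = N0 * exp(-lambda * t)
N = 747257 * exp(-0.3574 * 29)
N = 23.560

23.560


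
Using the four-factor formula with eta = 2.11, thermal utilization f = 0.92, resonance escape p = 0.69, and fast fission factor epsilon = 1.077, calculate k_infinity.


k_inf = eta * f * p * epsilon
k_inf = 2.11 * 0.92 * 0.69 * 1.077
k_inf = 1.4426

1.4426


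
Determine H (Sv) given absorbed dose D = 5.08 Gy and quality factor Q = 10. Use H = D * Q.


H = D * Q
H = 5.08 * 10
H = 50.800 Sv

50.800


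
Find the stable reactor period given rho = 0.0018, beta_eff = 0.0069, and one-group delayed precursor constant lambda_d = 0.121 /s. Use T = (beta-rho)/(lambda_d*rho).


T = (beta - rho) / (lambda_d * rho)
T = (0.0069 - 0.0018) / (0.121 * 0.0018)
T = 23.416 s

23.416


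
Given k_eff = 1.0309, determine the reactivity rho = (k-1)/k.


rho = (k_eff - 1) / k_eff
rho = (1.0309 - 1) / 1.0309
rho = 0.029974

0.029974


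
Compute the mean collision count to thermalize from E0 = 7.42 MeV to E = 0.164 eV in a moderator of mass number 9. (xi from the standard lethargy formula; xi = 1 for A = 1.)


xi = 1 + (A-1)^2/(2A)*ln((A-1)/(A+1)) = 0.2066007 (for A = 9)
n = ln(E0/E) / xi
n = ln(7.42e6 / 0.164) / 0.2066007
n = ln(4.524390e+07) / 0.2066007 = 85.322

85.322


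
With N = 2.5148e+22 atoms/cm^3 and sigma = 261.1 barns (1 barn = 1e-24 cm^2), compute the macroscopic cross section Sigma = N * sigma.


Sigma = N * sigma_barns * 1e-24
Sigma = 2.5148e+22 * 261.1 * 1e-24
Sigma = 6.5661 /cm

6.5661


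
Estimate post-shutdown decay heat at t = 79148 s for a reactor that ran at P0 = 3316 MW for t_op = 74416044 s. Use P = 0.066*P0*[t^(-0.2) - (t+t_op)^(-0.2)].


P/P0 = 0.066 * [t^(-0.2) - (t + t_op)^(-0.2)]
P/P0 = 0.066 * [79148^(-0.2) - (79148 + 74416044)^(-0.2)]
P/P0 = 0.066 * [0.1047881 - 0.02664246] = 0.005157612
P = 3316 * 0.005157612 = 17.103 MW

17.103


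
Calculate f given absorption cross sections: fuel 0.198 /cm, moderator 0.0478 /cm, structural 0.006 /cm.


f = Sigma_a_fuel / (Sigma_a_fuel + Sigma_a_mod + Sigma_a_other)
f = 0.198 / (0.198 + 0.0478 + 0.006)
f = 0.78634

0.78634


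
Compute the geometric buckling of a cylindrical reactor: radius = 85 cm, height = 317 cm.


B^2 = (2.405/R)^2 + (pi/H)^2
B^2 = (2.405/85)^2 + (pi/317)^2
B^2 = 8.9877e-04 /cm^2

8.9877e-04


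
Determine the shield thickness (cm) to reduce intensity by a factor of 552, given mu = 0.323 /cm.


x = ln(factor) / mu
x = ln(552) / 0.323
x = 19.547 cm

19.547


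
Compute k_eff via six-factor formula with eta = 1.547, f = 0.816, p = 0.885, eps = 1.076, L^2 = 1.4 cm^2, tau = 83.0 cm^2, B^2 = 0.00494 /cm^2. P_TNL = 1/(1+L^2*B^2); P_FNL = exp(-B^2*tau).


k_inf = eta*f*p*eps = 1.547*0.816*0.885*1.076 = 1.202087
P_TNL = 1/(1 + L^2*B^2) = 1/(1 + 1.4*0.00494) = 0.9931315
P_FNL = exp(-B^2*tau) = exp(-0.00494*83.0) = 0.6636370
k_eff = k_inf * P_TNL * P_FNL = 1.202087 * 0.9931315 * 0.6636370
k_eff = 0.79227

0.79227


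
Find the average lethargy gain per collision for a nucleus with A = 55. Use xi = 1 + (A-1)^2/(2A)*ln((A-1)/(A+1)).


xi = 1 + (A-1)^2/(2A) * ln((A-1)/(A+1))
xi = 1 + (55-1)^2/(2*55) * ln((55-1)/(55 +1))
xi = 0.035927

0.035927


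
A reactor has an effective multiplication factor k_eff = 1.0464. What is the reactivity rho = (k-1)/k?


rho = (k_eff - 1) / k_eff
rho = (1.0464 - 1) / 1.0464
rho = 0.044343

0.044343


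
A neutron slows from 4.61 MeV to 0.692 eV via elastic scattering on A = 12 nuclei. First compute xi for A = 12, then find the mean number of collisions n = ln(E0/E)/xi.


xi = 1 + (A-1)^2/(2A)*ln((A-1)/(A+1)) = 0.1577690 (for A = 12)
n = ln(E0/E) / xi
n = ln(4.61e6 / 0.692) / 0.1577690
n = ln(6.661850e+06) / 0.1577690 = 99.588

99.588


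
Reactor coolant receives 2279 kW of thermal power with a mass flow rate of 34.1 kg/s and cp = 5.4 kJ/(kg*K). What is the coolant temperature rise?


dT = Q / (m_dot * cp)
dT = 2279 / (34.1 * 5.4)
dT = 12.376 C

12.376


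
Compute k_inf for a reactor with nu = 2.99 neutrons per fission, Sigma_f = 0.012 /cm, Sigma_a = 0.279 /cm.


k_inf = nu * Sigma_f / Sigma_a
k_inf = 2.99 * 0.012 / 0.279
k_inf = 0.12860

0.12860


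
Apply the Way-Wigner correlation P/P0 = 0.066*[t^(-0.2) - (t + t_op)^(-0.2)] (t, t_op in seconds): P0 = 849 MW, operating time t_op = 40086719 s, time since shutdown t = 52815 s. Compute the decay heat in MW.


P/P0 = 0.066 * [t^(-0.2) - (t + t_op)^(-0.2)]
P/P0 = 0.066 * [52815^(-0.2) - (52815 + 40086719)^(-0.2)]
P/P0 = 0.066 * [0.1136184 - 0.03014988] = 0.005508922
P = 849 * 0.005508922 = 4.6771 MW

4.6771


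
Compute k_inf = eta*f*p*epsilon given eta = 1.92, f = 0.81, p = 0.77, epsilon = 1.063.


k_inf = eta * f * p * epsilon
k_inf = 1.92 * 0.81 * 0.77 * 1.063
k_inf = 1.2729

1.2729


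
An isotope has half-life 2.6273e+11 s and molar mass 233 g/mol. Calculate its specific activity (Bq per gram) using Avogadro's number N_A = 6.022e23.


lambda = ln(2) / t_half = ln(2) / 2.6273e+11 = 2.638249e-12 /s
SA = lambda * N_A / M
SA = 2.638249e-12 * 6.022e23 / 233
SA = 6.8187e+09 Bq/g

6.8187e+09


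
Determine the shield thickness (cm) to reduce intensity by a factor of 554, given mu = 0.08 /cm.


x = ln(factor) / mu
x = ln(554) / 0.08
x = 78.965 cm

78.965


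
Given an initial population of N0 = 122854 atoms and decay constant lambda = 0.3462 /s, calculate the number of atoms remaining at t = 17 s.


N = N0 * exp(-lambda * t)
N = 122854 * exp(-0.3462 * 17)
N = 341.50

341.50


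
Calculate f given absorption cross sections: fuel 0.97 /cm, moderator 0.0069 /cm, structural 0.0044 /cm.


f = Sigma_a_fuel / (Sigma_a_fuel + Sigma_a_mod + Sigma_a_other)
f = 0.97 / (0.97 + 0.0069 + 0.0044)
f = 0.98848

0.98848


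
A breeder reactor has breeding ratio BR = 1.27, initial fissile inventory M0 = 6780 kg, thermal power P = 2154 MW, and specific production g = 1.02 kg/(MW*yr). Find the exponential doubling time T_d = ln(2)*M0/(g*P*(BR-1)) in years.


Breeding gain G = BR - 1 = 1.27 - 1 = 0.27
Fissile production rate = g * P * G = 1.02 * 2154 * 0.27 = 593.2116 kg/yr
T_d = ln(2) * M0 / (g * P * G)
T_d = ln(2) * 6780 / 593.2116 = 7.9222 yr

7.9222


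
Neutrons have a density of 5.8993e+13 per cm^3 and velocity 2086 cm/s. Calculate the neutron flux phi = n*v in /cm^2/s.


phi = n * v
phi = 5.8993e+13 * 2086
phi = 1.2306e+17 /cm^2/s

1.2306e+17


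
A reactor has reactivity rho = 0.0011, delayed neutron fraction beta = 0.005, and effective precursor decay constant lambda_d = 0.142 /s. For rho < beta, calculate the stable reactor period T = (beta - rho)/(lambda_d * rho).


T = (beta - rho) / (lambda_d * rho)
T = (0.005 - 0.0011) / (0.142 * 0.0011)
T = 24.968 s

24.968


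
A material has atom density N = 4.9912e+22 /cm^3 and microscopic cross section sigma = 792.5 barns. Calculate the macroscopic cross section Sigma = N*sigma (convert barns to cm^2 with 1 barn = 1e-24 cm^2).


Sigma = N * sigma_barns * 1e-24
Sigma = 4.9912e+22 * 792.5 * 1e-24
Sigma = 39.555 /cm

39.555


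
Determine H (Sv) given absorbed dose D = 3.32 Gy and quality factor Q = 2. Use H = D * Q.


H = D * Q
H = 3.32 * 2
H = 6.6400 Sv

6.6400


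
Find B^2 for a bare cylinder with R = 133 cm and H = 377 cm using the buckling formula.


B^2 = (2.405/R)^2 + (pi/H)^2
B^2 = (2.405/133)^2 + (pi/377)^2
B^2 = 3.9643e-04 /cm^2

3.9643e-04


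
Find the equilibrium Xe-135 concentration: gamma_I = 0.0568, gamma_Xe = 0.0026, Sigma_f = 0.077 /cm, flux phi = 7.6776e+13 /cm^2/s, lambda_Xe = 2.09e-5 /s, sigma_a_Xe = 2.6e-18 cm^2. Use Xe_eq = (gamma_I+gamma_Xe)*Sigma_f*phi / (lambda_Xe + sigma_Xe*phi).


Xe_eq = (gamma_I + gamma_Xe) * Sigma_f * phi / (lambda_Xe + sigma_Xe * phi)
Numerator = (0.0568 + 0.0026) * 0.077 * 7.6776e+13 = 3.511581e+11
Denominator = 2.09e-5 + 2.6e-18 * 7.6776e+13 = 2.205176e-04
Xe_eq = 3.511581e+11 / 2.205176e-04 = 1.5924e+15 /cm^3

1.5924e+15


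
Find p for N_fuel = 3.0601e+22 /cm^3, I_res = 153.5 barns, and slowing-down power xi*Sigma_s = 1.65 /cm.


p = exp(-N * I * 1e-24 / (xi*Sigma_s))
p = exp(-3.0601e+22 * 153.5 * 1e-24 / 1.65)
p = 0.058029

0.058029


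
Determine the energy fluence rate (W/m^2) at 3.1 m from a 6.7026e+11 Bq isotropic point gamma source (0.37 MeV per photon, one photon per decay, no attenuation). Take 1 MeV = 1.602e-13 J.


psi = A * E * 1.602e-13 / (4*pi*r^2)
psi = 6.7026e+11 * 0.37 * 1.602e-13 / (4*pi*3.1^2)
psi = 3.2898e-04 W/m^2

3.2898e-04


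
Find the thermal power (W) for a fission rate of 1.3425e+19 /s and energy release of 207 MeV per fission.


P = fission_rate * E_MeV * 1.602e-13
P = 1.3425e+19 * 207 * 1.602e-13
P = 4.4519e+08 W

4.4519e+08


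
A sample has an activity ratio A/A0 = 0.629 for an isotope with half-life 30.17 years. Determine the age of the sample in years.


lambda = ln(2) / t_half = ln(2) / 30.17 = 0.02297472 /yr
t = -ln(A/A0) / lambda
t = -ln(0.629) / 0.02297472
t = 20.180 yr

20.180


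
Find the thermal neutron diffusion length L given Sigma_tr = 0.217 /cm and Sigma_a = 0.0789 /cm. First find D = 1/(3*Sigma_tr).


D = 1 / (3 * Sigma_tr) = 1 / (3 * 0.217) = 1.536098 cm
L = sqrt(D / Sigma_a)
L = sqrt(1.536098 / 0.0789)
L = 4.4124 cm

4.4124


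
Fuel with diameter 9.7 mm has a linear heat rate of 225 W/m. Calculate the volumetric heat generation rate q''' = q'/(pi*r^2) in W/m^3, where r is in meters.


r = D / 2 / 1000 = 9.7 / 2 / 1000 = 0.00485 m
q''' = q' / (pi * r^2)
q''' = 225 / (pi * 0.00485^2)
q''' = 3.0447e+06 W/m^3

3.0447e+06


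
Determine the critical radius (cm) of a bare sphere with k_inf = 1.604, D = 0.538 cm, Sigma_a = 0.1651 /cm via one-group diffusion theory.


L^2 = D / Sigma_a = 0.538 / 0.1651 = 3.258631 cm^2
B_m^2 = (k_inf - 1) / L^2 = (1.604 - 1) / 3.258631 = 0.1853539 /cm^2
For a bare sphere: B_g = pi/R, so R_c = pi / sqrt(B_m^2)
R_c = pi / sqrt(0.1853539) = 7.2971 cm

7.2971


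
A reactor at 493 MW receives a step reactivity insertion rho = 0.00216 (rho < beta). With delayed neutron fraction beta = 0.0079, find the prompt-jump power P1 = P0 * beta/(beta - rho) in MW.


P1/P0 = beta / (beta - rho)
P1/P0 = 0.0079 / (0.0079 - 0.00216) = 1.376307
P1 = 493 * 1.376307 = 678.52 MW

678.52


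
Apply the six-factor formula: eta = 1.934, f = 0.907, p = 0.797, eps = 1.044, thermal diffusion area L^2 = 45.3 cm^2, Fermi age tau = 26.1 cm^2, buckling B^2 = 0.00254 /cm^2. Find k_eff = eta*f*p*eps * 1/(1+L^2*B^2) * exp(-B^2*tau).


k_inf = eta*f*p*eps = 1.934*0.907*0.797*1.044 = 1.459562
P_TNL = 1/(1 + L^2*B^2) = 1/(1 + 45.3*0.00254) = 0.8968111
P_FNL = exp(-B^2*tau) = exp(-0.00254*26.1) = 0.9358557
k_eff = k_inf * P_TNL * P_FNL = 1.459562 * 0.8968111 * 0.9358557
k_eff = 1.2250

1.2250


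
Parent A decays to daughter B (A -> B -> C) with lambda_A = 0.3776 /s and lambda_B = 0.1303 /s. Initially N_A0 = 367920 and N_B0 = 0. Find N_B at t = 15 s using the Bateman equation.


N_B(t) = lambda_A * N_A0 / (lambda_B - lambda_A) * [exp(-lambda_A*t) - exp(-lambda_B*t)]
exp(-0.3776*15) = 0.003468615; exp(-0.1303*15) = 0.1416353
N_B = 0.3776 * 367920 / (0.1303 - 0.3776) * (0.003468615 - 0.1416353)
N_B = 77618

77618


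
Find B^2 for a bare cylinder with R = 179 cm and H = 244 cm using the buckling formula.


B^2 = (2.405/R)^2 + (pi/H)^2
B^2 = (2.405/179)^2 + (pi/244)^2
B^2 = 3.4629e-04 /cm^2

3.4629e-04


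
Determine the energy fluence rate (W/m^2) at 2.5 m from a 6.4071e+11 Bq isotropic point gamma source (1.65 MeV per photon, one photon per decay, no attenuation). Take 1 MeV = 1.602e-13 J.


psi = A * E * 1.602e-13 / (4*pi*r^2)
psi = 6.4071e+11 * 1.65 * 1.602e-13 / (4*pi*2.5^2)
psi = 0.0021563 W/m^2

0.0021563


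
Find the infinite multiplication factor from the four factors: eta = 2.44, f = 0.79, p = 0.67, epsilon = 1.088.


k_inf = eta * f * p * epsilon
k_inf = 2.44 * 0.79 * 0.67 * 1.088
k_inf = 1.4051

1.4051


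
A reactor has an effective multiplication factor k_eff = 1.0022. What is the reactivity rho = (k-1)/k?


rho = (k_eff - 1) / k_eff
rho = (1.0022 - 1) / 1.0022
rho = 0.0021952

0.0021952


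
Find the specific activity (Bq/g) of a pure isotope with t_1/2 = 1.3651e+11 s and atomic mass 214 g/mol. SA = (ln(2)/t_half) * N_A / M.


lambda = ln(2) / t_half = ln(2) / 1.3651e+11 = 5.077629e-12 /s
SA = lambda * N_A / M
SA = 5.077629e-12 * 6.022e23 / 214
SA = 1.4289e+10 Bq/g

1.4289e+10


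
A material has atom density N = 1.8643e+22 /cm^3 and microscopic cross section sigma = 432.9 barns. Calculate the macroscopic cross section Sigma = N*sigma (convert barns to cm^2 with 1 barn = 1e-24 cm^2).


Sigma = N * sigma_barns * 1e-24
Sigma = 1.8643e+22 * 432.9 * 1e-24
Sigma = 8.0706 /cm

8.0706


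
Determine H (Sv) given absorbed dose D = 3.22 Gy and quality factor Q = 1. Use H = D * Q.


H = D * Q
H = 3.22 * 1
H = 3.2200 Sv

3.2200


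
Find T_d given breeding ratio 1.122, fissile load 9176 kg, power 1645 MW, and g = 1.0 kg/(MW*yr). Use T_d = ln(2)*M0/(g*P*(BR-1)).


Breeding gain G = BR - 1 = 1.122 - 1 = 0.122
Fissile production rate = g * P * G = 1.0 * 1645 * 0.122 = 200.69 kg/yr
T_d = ln(2) * M0 / (g * P * G)
T_d = ln(2) * 9176 / 200.69 = 31.692 yr

31.692


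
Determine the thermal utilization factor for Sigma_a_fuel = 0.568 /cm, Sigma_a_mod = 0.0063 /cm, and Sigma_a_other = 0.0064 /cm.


f = Sigma_a_fuel / (Sigma_a_fuel + Sigma_a_mod + Sigma_a_other)
f = 0.568 / (0.568 + 0.0063 + 0.0064)
f = 0.97813

0.97813


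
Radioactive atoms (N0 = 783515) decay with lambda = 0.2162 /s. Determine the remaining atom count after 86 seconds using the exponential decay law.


N = N0 * exp(-lambda * t)
N = 783515 * exp(-0.2162 * 86)
N = 0.0065936

0.0065936


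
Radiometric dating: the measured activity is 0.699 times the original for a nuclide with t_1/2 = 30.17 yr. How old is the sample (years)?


lambda = ln(2) / t_half = ln(2) / 30.17 = 0.02297472 /yr
t = -ln(A/A0) / lambda
t = -ln(0.699) / 0.02297472
t = 15.587 yr

15.587


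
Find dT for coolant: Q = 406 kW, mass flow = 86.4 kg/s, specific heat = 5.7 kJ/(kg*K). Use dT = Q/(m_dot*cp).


dT = Q / (m_dot * cp)
dT = 406 / (86.4 * 5.7)
dT = 0.82440 C

0.82440


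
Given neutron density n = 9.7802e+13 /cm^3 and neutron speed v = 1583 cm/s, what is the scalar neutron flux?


phi = n * v
phi = 9.7802e+13 * 1583
phi = 1.5482e+17 /cm^2/s

1.5482e+17


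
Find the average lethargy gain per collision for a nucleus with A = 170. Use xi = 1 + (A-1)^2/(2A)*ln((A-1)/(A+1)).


xi = 1 + (A-1)^2/(2A) * ln((A-1)/(A+1))
xi = 1 + (170-1)^2/(2*170) * ln((170-1)/(170 +1))
xi = 0.011719

0.011719


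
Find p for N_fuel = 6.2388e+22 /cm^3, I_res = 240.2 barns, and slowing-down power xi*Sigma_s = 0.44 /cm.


p = exp(-N * I * 1e-24 / (xi*Sigma_s))
p = exp(-6.2388e+22 * 240.2 * 1e-24 / 0.44)
p = 1.6170e-15

1.6170e-15


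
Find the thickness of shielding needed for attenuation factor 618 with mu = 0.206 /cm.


x = ln(factor) / mu
x = ln(618) / 0.206
x = 31.197 cm

31.197


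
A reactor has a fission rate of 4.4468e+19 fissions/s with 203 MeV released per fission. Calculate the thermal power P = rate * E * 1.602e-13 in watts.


P = fission_rate * E_MeV * 1.602e-13
P = 4.4468e+19 * 203 * 1.602e-13
P = 1.4461e+09 W

1.4461e+09


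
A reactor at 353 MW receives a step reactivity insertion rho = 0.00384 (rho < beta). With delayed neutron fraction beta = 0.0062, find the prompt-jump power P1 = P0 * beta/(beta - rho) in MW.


P1/P0 = beta / (beta - rho)
P1/P0 = 0.0062 / (0.0062 - 0.00384) = 2.627119
P1 = 353 * 2.627119 = 927.37 MW

927.37


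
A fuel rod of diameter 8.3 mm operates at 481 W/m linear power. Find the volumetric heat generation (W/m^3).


r = D / 2 / 1000 = 8.3 / 2 / 1000 = 0.00415 m
q''' = q' / (pi * r^2)
q''' = 481 / (pi * 0.00415^2)
q''' = 8.8899e+06 W/m^3

8.8899e+06


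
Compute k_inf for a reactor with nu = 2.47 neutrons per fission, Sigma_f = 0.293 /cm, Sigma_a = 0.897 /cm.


k_inf = nu * Sigma_f / Sigma_a
k_inf = 2.47 * 0.293 / 0.897
k_inf = 0.80681

0.80681


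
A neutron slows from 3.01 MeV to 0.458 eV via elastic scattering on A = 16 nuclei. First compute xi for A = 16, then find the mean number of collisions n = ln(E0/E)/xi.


xi = 1 + (A-1)^2/(2A)*ln((A-1)/(A+1)) = 0.1199467 (for A = 16)
n = ln(E0/E) / xi
n = ln(3.01e6 / 0.458) / 0.1199467
n = ln(6.572052e+06) / 0.1199467 = 130.88

130.88


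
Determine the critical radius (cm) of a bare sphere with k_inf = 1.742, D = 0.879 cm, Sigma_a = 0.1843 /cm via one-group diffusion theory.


L^2 = D / Sigma_a = 0.879 / 0.1843 = 4.769398 cm^2
B_m^2 = (k_inf - 1) / L^2 = (1.742 - 1) / 4.769398 = 0.1555752 /cm^2
For a bare sphere: B_g = pi/R, so R_c = pi / sqrt(B_m^2)
R_c = pi / sqrt(0.1555752) = 7.9649 cm

7.9649
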